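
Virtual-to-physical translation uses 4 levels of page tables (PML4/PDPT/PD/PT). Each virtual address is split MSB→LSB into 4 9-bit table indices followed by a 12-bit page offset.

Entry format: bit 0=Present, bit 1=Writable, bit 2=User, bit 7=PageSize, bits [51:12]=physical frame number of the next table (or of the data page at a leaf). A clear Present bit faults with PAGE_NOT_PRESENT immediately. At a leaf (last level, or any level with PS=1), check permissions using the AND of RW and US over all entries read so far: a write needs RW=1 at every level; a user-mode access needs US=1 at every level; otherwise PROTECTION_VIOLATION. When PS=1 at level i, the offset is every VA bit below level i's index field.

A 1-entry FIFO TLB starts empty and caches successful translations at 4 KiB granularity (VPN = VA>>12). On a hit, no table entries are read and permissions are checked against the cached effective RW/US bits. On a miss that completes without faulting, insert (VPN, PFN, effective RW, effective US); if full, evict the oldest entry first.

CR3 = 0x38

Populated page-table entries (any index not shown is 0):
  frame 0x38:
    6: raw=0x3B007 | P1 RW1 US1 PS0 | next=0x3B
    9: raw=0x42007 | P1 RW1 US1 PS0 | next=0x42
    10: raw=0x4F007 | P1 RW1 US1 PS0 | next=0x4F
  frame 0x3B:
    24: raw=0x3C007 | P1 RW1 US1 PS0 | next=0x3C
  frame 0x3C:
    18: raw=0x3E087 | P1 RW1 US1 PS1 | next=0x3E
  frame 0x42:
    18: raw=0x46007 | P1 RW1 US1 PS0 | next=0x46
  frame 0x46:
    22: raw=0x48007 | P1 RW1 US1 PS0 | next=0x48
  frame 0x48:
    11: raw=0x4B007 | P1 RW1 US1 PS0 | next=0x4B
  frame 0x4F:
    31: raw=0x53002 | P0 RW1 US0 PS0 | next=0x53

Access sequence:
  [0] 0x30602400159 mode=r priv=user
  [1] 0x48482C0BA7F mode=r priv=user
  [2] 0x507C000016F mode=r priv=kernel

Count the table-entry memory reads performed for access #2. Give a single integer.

Walk each access:
#0 VA=0x30602400159 (r,user):
  [0] read 0x38 idx=6: raw=0x3B007 flags P=1 W=1 U=1 S=0
  [1] read 0x3B idx=24: raw=0x3C007 flags P=1 W=1 U=1 S=0
  [2] read 0x3C idx=18: raw=0x3E087 flags P=1 W=1 U=1 S=1
  ⇒ phys 0x3E159 (huge @L2)  [3 reads]
#1 VA=0x48482C0BA7F (r,user):
  [0] read 0x38 idx=9: raw=0x42007 flags P=1 W=1 U=1 S=0
  [1] read 0x42 idx=18: raw=0x46007 flags P=1 W=1 U=1 S=0
  [2] read 0x46 idx=22: raw=0x48007 flags P=1 W=1 U=1 S=0
  [3] read 0x48 idx=11: raw=0x4B007 flags P=1 W=1 U=1 S=0
  ⇒ phys 0x4BA7F  [4 reads]
#2 VA=0x507C000016F (r,kernel):
  [0] read 0x38 idx=10: raw=0x4F007 flags P=1 W=1 U=1 S=0
  [1] read 0x4F idx=31: raw=0x53002 flags P=0 W=1 U=0 S=0
  → PAGE_NOT_PRESENT  (2 entries read)

Entries read for #2: 2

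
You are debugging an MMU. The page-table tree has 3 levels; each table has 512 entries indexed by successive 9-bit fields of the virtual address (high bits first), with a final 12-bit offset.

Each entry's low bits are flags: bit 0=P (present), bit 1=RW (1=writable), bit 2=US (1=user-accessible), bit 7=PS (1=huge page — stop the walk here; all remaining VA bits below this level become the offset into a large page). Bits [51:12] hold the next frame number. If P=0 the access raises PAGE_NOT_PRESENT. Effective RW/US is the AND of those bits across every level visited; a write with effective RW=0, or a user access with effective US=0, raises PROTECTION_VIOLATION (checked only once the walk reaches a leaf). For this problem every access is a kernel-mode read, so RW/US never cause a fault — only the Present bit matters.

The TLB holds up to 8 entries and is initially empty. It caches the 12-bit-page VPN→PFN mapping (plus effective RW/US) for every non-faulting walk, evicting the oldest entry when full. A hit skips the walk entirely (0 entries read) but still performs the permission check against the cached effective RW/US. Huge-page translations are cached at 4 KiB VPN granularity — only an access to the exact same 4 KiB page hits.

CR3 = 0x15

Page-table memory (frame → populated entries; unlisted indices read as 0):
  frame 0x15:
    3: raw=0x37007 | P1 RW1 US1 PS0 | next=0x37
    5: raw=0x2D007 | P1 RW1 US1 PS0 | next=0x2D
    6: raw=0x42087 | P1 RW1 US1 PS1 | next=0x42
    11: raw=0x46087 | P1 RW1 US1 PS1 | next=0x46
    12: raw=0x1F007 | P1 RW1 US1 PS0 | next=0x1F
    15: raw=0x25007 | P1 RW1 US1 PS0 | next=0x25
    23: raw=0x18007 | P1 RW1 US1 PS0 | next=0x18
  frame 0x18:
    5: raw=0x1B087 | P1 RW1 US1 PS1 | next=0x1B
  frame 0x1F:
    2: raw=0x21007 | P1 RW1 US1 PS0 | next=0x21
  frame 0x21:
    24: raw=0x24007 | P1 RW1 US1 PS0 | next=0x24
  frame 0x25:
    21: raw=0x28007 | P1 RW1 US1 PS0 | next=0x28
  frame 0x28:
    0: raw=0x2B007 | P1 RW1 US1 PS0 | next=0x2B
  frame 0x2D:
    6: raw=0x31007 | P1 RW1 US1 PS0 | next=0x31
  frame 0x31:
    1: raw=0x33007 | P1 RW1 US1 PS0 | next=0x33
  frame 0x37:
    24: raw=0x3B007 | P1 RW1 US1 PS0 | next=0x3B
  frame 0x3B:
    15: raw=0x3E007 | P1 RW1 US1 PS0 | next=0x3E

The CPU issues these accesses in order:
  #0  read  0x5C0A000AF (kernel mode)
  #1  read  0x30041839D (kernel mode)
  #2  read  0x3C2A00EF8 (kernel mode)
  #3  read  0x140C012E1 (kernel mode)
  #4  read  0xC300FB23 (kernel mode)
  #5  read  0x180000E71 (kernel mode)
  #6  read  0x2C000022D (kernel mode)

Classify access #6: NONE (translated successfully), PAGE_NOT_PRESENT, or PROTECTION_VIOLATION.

Trace:
#0 VA=0x5C0A000AF (r,kernel):
  L0: frame=0x15 idx=23 entry=0x18007 [P=1 RW=1 US=1 PS=0]
  L1: frame=0x18 idx=5 entry=0x1B087 [P=1 RW=1 US=1 PS=1]
  ⇒ phys 0x1B0AF (huge @L1)  [2 reads]
#1 VA=0x30041839D (r,kernel):
  L0: frame=0x15 idx=12 entry=0x1F007 [P=1 RW=1 US=1 PS=0]
  L1: frame=0x1F idx=2 entry=0x21007 [P=1 RW=1 US=1 PS=0]
  L2: frame=0x21 idx=24 entry=0x24007 [P=1 RW=1 US=1 PS=0]
  ⇒ phys 0x2439D  [3 reads]
#2 VA=0x3C2A00EF8 (r,kernel):
  L0: frame=0x15 idx=15 entry=0x25007 [P=1 RW=1 US=1 PS=0]
  L1: frame=0x25 idx=21 entry=0x28007 [P=1 RW=1 US=1 PS=0]
  L2: frame=0x28 idx=0 entry=0x2B007 [P=1 RW=1 US=1 PS=0]
  ⇒ phys 0x2BEF8  [3 reads]
#3 VA=0x140C012E1 (r,kernel):
  L0: frame=0x15 idx=5 entry=0x2D007 [P=1 RW=1 US=1 PS=0]
  L1: frame=0x2D idx=6 entry=0x31007 [P=1 RW=1 US=1 PS=0]
  L2: frame=0x31 idx=1 entry=0x33007 [P=1 RW=1 US=1 PS=0]
  ⇒ phys 0x332E1  [3 reads]
#4 VA=0xC300FB23 (r,kernel):
  L0: frame=0x15 idx=3 entry=0x37007 [P=1 RW=1 US=1 PS=0]
  L1: frame=0x37 idx=24 entry=0x3B007 [P=1 RW=1 US=1 PS=0]
  L2: frame=0x3B idx=15 entry=0x3E007 [P=1 RW=1 US=1 PS=0]
  ⇒ phys 0x3EB23  [3 reads]
#5 VA=0x180000E71 (r,kernel):
  L0: frame=0x15 idx=6 entry=0x42087 [P=1 RW=1 US=1 PS=1]
  ⇒ phys 0x42E71 (huge @L0)  [1 reads]
#6 VA=0x2C000022D (r,kernel):
  L0: frame=0x15 idx=11 entry=0x46087 [P=1 RW=1 US=1 PS=1]
  ⇒ phys 0x4622D (huge @L0)  [1 reads]

Access #6 fault: NONE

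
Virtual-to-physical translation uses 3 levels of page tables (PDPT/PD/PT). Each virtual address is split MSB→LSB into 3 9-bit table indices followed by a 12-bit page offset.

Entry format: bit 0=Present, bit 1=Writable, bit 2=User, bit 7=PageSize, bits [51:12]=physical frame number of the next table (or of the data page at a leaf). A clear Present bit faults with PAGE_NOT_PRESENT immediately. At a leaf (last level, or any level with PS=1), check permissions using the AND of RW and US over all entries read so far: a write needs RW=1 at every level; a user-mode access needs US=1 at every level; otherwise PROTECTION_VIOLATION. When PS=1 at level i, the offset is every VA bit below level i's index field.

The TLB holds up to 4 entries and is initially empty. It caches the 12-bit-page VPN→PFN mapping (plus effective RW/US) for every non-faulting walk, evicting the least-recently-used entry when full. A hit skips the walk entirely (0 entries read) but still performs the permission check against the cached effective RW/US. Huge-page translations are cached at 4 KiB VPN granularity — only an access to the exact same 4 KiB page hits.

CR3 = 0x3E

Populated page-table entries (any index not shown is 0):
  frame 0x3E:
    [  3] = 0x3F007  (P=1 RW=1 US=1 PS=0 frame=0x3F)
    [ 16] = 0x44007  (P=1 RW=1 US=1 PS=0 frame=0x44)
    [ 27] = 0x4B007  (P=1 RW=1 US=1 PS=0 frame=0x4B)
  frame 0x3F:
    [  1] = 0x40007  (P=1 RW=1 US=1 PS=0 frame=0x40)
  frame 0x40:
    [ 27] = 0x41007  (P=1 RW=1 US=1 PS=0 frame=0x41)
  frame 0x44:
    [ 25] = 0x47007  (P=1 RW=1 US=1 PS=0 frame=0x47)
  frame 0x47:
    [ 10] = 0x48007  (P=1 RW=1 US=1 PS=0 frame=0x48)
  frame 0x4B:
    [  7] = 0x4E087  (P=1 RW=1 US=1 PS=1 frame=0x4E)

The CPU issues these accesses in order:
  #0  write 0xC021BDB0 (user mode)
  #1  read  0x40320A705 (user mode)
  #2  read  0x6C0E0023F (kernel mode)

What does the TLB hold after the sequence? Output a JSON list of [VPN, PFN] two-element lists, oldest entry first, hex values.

Per-access translation:
#0 VA=0xC021BDB0 (w,user):
  L0: frame=0x3E idx=3 entry=0x3F007 [P=1 RW=1 US=1 PS=0]
  L1: frame=0x3F idx=1 entry=0x40007 [P=1 RW=1 US=1 PS=0]
  L2: frame=0x40 idx=27 entry=0x41007 [P=1 RW=1 US=1 PS=0]
  ✓ 0x41DB0  — 3 lookups
#1 VA=0x40320A705 (r,user):
  L0: frame=0x3E idx=16 entry=0x44007 [P=1 RW=1 US=1 PS=0]
  L1: frame=0x44 idx=25 entry=0x47007 [P=1 RW=1 US=1 PS=0]
  L2: frame=0x47 idx=10 entry=0x48007 [P=1 RW=1 US=1 PS=0]
  ✓ 0x48705  — 3 lookups
#2 VA=0x6C0E0023F (r,kernel):
  L0: frame=0x3E idx=27 entry=0x4B007 [P=1 RW=1 US=1 PS=0]
  L1: frame=0x4B idx=7 entry=0x4E087 [P=1 RW=1 US=1 PS=1]
  ✓ 0x4E23F (huge @L1)  — 2 lookups

TLB: [["0xC021B", "0x41"], ["0x40320A", "0x48"], ["0x6C0E00", "0x4E"]]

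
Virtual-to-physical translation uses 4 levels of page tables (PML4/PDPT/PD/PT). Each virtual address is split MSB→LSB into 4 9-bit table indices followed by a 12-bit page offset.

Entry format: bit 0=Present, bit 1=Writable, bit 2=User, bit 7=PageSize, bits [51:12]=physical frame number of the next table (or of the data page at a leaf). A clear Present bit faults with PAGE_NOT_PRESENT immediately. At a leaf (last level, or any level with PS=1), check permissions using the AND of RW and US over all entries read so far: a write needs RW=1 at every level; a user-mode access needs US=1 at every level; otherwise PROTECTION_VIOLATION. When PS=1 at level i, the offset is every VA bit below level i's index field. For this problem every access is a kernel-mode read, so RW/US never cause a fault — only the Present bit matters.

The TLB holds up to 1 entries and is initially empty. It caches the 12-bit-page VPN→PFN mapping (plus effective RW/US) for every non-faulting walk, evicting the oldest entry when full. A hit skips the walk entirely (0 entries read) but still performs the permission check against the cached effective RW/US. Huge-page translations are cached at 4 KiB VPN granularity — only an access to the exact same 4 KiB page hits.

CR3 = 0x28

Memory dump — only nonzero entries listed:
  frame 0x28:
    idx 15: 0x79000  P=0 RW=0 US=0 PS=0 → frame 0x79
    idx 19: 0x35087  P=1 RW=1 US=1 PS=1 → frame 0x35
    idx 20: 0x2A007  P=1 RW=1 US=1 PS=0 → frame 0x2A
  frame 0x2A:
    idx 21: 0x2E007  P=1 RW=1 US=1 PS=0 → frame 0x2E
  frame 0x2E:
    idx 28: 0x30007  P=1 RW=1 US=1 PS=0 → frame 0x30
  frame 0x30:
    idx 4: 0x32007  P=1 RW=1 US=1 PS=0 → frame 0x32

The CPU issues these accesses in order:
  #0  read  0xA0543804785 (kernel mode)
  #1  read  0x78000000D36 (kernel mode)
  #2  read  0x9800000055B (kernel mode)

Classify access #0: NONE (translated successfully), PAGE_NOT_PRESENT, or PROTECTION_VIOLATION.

Walk each access:
#0 VA=0xA0543804785 (r,kernel):
  [0] read 0x28 idx=20: raw=0x2A007 flags P=1 W=1 U=1 S=0
  [1] read 0x2A idx=21: raw=0x2E007 flags P=1 W=1 U=1 S=0
  [2] read 0x2E idx=28: raw=0x30007 flags P=1 W=1 U=1 S=0
  [3] read 0x30 idx=4: raw=0x32007 flags P=1 W=1 U=1 S=0
  ⇒ phys 0x32785  [4 reads]
#1 VA=0x78000000D36 (r,kernel):
  [0] read 0x28 idx=15: raw=0x79000 flags P=0 W=0 U=0 S=0
  ✗ PAGE_NOT_PRESENT  [1 reads]
#2 VA=0x9800000055B (r,kernel):
  [0] read 0x28 idx=19: raw=0x35087 flags P=1 W=1 U=1 S=1
  ⇒ phys 0x3555B (huge @L0)  [1 reads]

Access #0 fault: NONE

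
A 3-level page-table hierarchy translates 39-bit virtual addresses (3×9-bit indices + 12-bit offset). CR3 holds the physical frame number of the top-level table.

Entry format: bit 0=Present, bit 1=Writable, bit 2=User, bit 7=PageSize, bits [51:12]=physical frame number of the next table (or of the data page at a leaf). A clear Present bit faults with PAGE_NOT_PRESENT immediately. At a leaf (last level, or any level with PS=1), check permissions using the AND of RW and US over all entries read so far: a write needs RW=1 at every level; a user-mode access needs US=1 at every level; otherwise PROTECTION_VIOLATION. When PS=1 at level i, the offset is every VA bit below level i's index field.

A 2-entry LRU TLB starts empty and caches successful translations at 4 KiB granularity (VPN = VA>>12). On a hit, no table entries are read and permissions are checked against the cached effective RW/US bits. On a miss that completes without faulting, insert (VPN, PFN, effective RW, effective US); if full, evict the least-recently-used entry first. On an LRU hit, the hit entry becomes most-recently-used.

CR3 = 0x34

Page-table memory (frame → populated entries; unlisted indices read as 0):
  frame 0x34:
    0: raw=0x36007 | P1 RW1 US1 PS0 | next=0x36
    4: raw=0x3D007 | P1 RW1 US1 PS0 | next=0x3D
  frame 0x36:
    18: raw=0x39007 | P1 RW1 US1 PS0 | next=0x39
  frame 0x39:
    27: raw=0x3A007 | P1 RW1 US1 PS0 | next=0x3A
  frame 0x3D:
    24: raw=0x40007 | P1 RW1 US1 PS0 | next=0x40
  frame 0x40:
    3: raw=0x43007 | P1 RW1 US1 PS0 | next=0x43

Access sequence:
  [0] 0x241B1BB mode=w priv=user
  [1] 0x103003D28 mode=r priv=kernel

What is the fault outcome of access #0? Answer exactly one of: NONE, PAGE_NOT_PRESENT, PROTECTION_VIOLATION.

Walk each access:
#0 VA=0x241B1BB (w,user):
  [0] read 0x34 idx=0: raw=0x36007 flags P=1 W=1 U=1 S=0
  [1] read 0x36 idx=18: raw=0x39007 flags P=1 W=1 U=1 S=0
  [2] read 0x39 idx=27: raw=0x3A007 flags P=1 W=1 U=1 S=0
  ✓ 0x3A1BB  — 3 lookups
#1 VA=0x103003D28 (r,kernel):
  [0] read 0x34 idx=4: raw=0x3D007 flags P=1 W=1 U=1 S=0
  [1] read 0x3D idx=24: raw=0x40007 flags P=1 W=1 U=1 S=0
  [2] read 0x40 idx=3: raw=0x43007 flags P=1 W=1 U=1 S=0
  ✓ 0x43D28  — 3 lookups

Access #0 fault: NONE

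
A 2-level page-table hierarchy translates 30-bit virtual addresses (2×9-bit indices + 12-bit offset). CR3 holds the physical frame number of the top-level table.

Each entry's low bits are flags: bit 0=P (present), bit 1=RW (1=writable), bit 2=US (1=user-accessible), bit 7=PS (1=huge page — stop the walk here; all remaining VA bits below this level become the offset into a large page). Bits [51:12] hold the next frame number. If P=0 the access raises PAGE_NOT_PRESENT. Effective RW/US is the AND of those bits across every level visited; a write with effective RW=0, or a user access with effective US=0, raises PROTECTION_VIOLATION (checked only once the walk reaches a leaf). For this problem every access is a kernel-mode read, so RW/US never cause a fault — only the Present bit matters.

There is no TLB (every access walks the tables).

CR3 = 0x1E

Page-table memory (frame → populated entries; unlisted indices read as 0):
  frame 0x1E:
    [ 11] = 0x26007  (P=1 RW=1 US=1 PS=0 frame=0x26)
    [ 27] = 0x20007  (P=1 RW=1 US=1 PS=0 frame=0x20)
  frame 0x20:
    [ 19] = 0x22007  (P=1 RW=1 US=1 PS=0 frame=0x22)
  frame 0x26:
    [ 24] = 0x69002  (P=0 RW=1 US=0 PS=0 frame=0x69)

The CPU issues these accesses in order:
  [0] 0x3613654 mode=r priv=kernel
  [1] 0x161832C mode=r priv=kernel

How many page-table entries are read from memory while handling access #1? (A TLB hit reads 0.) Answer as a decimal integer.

Trace:
#0 VA=0x3613654 (r,kernel):
  L0 @0x1E[27] → 0x20007  P=1,RW=1,US=1,PS=0
  L1 @0x20[19] → 0x22007  P=1,RW=1,US=1,PS=0
  ⇒ phys 0x22654  [2 reads]
#1 VA=0x161832C (r,kernel):
  L0 @0x1E[11] → 0x26007  P=1,RW=1,US=1,PS=0
  L1 @0x26[24] → 0x69002  P=0,RW=1,US=0,PS=0
  → PAGE_NOT_PRESENT  (2 entries read)

Entries read for #1: 2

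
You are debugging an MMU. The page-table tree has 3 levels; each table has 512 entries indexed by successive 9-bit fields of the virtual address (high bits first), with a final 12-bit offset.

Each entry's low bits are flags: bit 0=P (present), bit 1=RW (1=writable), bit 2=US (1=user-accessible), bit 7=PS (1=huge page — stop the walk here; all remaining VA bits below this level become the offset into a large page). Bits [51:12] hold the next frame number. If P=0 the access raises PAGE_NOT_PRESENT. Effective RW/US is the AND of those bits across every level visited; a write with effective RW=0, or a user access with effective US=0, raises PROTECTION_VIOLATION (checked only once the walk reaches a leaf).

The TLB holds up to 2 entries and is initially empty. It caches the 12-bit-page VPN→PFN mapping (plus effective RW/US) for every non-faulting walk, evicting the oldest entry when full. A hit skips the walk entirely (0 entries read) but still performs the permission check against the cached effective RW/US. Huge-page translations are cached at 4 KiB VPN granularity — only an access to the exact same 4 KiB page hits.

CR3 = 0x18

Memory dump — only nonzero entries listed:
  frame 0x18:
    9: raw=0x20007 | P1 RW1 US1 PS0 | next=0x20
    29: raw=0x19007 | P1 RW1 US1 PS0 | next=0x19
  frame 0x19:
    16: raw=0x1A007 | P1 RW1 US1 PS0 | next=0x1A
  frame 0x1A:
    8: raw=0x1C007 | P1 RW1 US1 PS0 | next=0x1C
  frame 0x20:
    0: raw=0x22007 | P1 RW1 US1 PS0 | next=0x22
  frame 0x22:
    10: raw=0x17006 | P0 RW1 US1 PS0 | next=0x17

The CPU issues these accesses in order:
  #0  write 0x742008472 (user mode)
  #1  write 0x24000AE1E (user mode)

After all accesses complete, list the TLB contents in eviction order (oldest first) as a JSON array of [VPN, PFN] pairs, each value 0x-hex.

Walk each access:
#0 VA=0x742008472 (w,user):
  [0] read 0x18 idx=29: raw=0x19007 flags P=1 W=1 U=1 S=0
  [1] read 0x19 idx=16: raw=0x1A007 flags P=1 W=1 U=1 S=0
  [2] read 0x1A idx=8: raw=0x1C007 flags P=1 W=1 U=1 S=0
  ⇒ phys 0x1C472  [3 reads]
#1 VA=0x24000AE1E (w,user):
  [0] read 0x18 idx=9: raw=0x20007 flags P=1 W=1 U=1 S=0
  [1] read 0x20 idx=0: raw=0x22007 flags P=1 W=1 U=1 S=0
  [2] read 0x22 idx=10: raw=0x17006 flags P=0 W=1 U=1 S=0
  ✗ PAGE_NOT_PRESENT  [3 reads]

TLB: [["0x742008", "0x1C"]]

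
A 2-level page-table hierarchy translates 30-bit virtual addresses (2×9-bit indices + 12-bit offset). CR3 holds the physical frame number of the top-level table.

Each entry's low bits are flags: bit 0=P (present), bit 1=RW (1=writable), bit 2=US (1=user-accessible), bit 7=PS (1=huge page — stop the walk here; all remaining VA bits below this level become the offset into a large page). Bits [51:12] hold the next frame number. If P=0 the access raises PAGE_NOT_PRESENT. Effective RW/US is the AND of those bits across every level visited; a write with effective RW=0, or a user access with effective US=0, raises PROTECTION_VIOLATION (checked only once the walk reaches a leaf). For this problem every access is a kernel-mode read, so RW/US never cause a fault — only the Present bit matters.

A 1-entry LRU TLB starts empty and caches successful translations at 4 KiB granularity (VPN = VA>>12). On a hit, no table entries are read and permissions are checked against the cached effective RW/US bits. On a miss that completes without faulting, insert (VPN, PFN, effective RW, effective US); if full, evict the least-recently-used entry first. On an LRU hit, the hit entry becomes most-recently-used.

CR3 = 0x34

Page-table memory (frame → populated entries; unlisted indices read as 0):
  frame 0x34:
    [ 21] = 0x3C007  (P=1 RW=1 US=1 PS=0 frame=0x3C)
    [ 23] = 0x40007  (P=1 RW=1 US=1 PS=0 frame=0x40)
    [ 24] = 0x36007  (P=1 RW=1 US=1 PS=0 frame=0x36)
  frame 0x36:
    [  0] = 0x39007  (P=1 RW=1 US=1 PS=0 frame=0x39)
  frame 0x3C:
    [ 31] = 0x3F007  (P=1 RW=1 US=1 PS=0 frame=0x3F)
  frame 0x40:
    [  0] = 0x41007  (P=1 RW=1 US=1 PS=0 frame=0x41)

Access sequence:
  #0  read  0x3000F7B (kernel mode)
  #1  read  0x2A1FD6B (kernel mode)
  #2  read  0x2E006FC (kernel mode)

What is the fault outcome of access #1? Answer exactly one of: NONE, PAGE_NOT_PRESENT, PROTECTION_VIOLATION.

Trace:
#0 VA=0x3000F7B (r,kernel):
  L0: frame=0x34 idx=24 entry=0x36007 [P=1 RW=1 US=1 PS=0]
  L1: frame=0x36 idx=0 entry=0x39007 [P=1 RW=1 US=1 PS=0]
  ⇒ phys 0x39F7B  [2 reads]
#1 VA=0x2A1FD6B (r,kernel):
  L0: frame=0x34 idx=21 entry=0x3C007 [P=1 RW=1 US=1 PS=0]
  L1: frame=0x3C idx=31 entry=0x3F007 [P=1 RW=1 US=1 PS=0]
  ⇒ phys 0x3FD6B  [2 reads]
#2 VA=0x2E006FC (r,kernel):
  L0: frame=0x34 idx=23 entry=0x40007 [P=1 RW=1 US=1 PS=0]
  L1: frame=0x40 idx=0 entry=0x41007 [P=1 RW=1 US=1 PS=0]
  ⇒ phys 0x416FC  [2 reads]

Access #1 fault: NONE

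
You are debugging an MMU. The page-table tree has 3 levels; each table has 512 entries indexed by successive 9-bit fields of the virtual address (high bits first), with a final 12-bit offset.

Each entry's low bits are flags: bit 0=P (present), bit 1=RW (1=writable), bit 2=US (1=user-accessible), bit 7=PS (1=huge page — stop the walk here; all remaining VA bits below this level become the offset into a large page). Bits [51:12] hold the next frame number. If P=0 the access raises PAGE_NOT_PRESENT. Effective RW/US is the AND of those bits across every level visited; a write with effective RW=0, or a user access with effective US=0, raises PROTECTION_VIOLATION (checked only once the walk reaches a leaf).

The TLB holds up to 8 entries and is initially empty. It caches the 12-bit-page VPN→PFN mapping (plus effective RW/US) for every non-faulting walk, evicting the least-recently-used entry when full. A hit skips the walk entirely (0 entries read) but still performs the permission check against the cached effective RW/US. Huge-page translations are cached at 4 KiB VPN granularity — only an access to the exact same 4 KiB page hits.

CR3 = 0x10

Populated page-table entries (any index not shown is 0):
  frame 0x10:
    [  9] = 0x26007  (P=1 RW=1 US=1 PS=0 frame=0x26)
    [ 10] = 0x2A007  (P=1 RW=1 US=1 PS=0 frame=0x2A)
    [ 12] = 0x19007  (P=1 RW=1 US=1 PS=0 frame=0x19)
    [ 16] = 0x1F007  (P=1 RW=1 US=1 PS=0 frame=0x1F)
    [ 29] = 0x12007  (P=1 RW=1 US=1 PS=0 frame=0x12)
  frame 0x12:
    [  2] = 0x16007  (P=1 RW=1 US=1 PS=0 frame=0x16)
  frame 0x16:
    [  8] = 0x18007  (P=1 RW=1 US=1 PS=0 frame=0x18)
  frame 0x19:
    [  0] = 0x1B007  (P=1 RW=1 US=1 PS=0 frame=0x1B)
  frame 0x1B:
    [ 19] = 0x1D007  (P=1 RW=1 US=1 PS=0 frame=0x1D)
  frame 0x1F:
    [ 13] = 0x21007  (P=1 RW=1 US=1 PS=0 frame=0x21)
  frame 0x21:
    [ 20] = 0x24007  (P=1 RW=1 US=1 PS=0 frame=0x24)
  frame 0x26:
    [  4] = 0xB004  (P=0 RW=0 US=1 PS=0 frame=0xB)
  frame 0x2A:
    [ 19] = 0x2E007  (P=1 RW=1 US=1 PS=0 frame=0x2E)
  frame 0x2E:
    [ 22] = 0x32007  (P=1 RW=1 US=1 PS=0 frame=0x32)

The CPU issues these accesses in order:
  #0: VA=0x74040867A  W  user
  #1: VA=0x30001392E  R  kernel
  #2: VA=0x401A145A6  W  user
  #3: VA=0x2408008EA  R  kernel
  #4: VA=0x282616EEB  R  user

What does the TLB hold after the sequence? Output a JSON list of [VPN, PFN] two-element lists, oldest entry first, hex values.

Walk each access:
#0 VA=0x74040867A (w,user):
  L0 @0x10[29] → 0x12007  P=1,RW=1,US=1,PS=0
  L1 @0x12[2] → 0x16007  P=1,RW=1,US=1,PS=0
  L2 @0x16[8] → 0x18007  P=1,RW=1,US=1,PS=0
  ✓ 0x1867A  — 3 lookups
#1 VA=0x30001392E (r,kernel):
  L0 @0x10[12] → 0x19007  P=1,RW=1,US=1,PS=0
  L1 @0x19[0] → 0x1B007  P=1,RW=1,US=1,PS=0
  L2 @0x1B[19] → 0x1D007  P=1,RW=1,US=1,PS=0
  ✓ 0x1D92E  — 3 lookups
#2 VA=0x401A145A6 (w,user):
  L0 @0x10[16] → 0x1F007  P=1,RW=1,US=1,PS=0
  L1 @0x1F[13] → 0x21007  P=1,RW=1,US=1,PS=0
  L2 @0x21[20] → 0x24007  P=1,RW=1,US=1,PS=0
  ✓ 0x245A6  — 3 lookups
#3 VA=0x2408008EA (r,kernel):
  L0 @0x10[9] → 0x26007  P=1,RW=1,US=1,PS=0
  L1 @0x26[4] → 0xB004  P=0,RW=0,US=1,PS=0
  → PAGE_NOT_PRESENT  (2 entries read)
#4 VA=0x282616EEB (r,user):
  L0 @0x10[10] → 0x2A007  P=1,RW=1,US=1,PS=0
  L1 @0x2A[19] → 0x2E007  P=1,RW=1,US=1,PS=0
  L2 @0x2E[22] → 0x32007  P=1,RW=1,US=1,PS=0
  ✓ 0x32EEB  — 3 lookups

TLB: [["0x740408", "0x18"], ["0x300013", "0x1D"], ["0x401A14", "0x24"], ["0x282616", "0x32"]]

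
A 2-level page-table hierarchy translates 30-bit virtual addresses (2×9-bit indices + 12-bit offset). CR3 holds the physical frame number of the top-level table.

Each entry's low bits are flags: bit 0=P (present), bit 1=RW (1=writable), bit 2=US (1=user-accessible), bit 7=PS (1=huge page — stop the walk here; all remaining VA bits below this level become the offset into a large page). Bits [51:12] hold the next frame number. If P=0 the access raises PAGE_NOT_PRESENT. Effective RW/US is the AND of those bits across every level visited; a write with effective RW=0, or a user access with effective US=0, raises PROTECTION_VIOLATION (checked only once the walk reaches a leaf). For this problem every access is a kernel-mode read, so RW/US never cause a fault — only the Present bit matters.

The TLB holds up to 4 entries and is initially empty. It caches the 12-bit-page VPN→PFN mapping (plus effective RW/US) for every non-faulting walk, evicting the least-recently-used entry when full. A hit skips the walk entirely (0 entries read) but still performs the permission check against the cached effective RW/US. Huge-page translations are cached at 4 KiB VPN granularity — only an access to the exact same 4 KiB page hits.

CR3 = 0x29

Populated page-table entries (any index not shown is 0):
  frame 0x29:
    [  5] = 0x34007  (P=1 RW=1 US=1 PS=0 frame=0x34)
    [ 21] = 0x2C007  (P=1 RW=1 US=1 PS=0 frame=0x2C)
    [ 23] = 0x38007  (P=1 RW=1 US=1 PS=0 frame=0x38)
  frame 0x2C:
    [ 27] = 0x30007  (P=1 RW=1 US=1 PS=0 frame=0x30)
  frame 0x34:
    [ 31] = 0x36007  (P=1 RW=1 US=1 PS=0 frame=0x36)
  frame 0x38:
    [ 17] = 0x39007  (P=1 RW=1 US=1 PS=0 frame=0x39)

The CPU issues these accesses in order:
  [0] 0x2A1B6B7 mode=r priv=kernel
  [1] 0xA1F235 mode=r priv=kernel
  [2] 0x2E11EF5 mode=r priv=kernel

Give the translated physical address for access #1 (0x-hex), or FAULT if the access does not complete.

Trace:
#0 VA=0x2A1B6B7 (r,kernel):
  L0: frame=0x29 idx=21 entry=0x2C007 [P=1 RW=1 US=1 PS=0]
  L1: frame=0x2C idx=27 entry=0x30007 [P=1 RW=1 US=1 PS=0]
  ⇒ phys 0x306B7  [2 reads]
#1 VA=0xA1F235 (r,kernel):
  L0: frame=0x29 idx=5 entry=0x34007 [P=1 RW=1 US=1 PS=0]
  L1: frame=0x34 idx=31 entry=0x36007 [P=1 RW=1 US=1 PS=0]
  ⇒ phys 0x36235  [2 reads]
#2 VA=0x2E11EF5 (r,kernel):
  L0: frame=0x29 idx=23 entry=0x38007 [P=1 RW=1 US=1 PS=0]
  L1: frame=0x38 idx=17 entry=0x39007 [P=1 RW=1 US=1 PS=0]
  ⇒ phys 0x39EF5  [2 reads]

Access #1 PA: 0x36235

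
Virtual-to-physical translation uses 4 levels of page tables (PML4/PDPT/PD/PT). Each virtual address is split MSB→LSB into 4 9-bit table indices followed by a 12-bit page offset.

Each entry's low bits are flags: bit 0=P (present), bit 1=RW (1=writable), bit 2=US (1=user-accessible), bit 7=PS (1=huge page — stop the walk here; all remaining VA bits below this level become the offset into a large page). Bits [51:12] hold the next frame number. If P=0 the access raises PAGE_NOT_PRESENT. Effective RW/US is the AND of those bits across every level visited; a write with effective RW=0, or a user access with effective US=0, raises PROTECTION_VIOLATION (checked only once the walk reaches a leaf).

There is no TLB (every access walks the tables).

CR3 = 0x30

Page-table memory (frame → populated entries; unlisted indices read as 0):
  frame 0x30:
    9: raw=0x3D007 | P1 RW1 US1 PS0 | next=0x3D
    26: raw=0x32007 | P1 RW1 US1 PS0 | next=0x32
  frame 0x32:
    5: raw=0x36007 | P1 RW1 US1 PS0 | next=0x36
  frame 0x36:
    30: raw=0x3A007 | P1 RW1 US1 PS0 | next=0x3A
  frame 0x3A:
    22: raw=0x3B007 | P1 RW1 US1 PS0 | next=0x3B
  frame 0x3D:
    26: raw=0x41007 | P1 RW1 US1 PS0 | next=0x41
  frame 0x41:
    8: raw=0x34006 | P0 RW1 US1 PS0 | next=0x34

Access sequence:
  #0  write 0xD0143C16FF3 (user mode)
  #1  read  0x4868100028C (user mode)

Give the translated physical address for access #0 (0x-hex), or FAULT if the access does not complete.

Per-access translation:
#0 VA=0xD0143C16FF3 (w,user):
  [0] read 0x30 idx=26: raw=0x32007 flags P=1 W=1 U=1 S=0
  [1] read 0x32 idx=5: raw=0x36007 flags P=1 W=1 U=1 S=0
  [2] read 0x36 idx=30: raw=0x3A007 flags P=1 W=1 U=1 S=0
  [3] read 0x3A idx=22: raw=0x3B007 flags P=1 W=1 U=1 S=0
  → PA=0x3BFF3  (4 entries read)
#1 VA=0x4868100028C (r,user):
  [0] read 0x30 idx=9: raw=0x3D007 flags P=1 W=1 U=1 S=0
  [1] read 0x3D idx=26: raw=0x41007 flags P=1 W=1 U=1 S=0
  [2] read 0x41 idx=8: raw=0x34006 flags P=0 W=1 U=1 S=0
  ⇒ fault: PAGE_NOT_PRESENT  — 3 lookups

Access #0 PA: 0x3BFF3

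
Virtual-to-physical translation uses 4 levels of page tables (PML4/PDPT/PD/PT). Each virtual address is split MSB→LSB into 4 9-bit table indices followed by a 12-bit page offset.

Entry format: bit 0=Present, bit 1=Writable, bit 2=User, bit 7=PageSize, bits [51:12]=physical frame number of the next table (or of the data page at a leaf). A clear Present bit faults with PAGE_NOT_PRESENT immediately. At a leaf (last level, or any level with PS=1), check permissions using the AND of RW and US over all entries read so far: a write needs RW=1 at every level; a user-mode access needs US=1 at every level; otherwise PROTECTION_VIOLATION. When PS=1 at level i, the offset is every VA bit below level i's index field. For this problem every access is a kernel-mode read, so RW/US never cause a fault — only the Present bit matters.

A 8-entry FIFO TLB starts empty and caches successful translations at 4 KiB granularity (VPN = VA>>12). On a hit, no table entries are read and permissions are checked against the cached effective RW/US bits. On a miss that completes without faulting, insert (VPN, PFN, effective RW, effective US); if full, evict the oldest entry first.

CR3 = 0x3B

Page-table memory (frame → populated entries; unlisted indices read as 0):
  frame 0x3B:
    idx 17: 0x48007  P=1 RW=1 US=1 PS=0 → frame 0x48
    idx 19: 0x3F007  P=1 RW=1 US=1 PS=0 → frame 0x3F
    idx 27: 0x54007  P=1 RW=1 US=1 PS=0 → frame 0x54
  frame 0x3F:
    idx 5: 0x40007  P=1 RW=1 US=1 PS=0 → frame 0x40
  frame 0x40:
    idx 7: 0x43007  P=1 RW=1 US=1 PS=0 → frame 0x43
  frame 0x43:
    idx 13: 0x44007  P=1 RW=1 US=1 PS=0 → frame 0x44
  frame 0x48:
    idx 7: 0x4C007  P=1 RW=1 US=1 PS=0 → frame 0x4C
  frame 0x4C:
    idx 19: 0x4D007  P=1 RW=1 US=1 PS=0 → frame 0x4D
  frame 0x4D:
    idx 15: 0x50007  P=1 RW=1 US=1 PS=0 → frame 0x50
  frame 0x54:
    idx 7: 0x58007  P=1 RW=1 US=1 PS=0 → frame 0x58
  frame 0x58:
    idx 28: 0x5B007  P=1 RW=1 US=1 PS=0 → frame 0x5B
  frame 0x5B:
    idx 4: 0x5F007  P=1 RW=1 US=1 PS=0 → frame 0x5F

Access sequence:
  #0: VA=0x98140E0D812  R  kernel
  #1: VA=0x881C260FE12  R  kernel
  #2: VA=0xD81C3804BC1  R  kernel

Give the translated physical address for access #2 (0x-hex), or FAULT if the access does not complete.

Per-access translation:
#0 VA=0x98140E0D812 (r,kernel):
  [0] read 0x3B idx=19: raw=0x3F007 flags P=1 W=1 U=1 S=0
  [1] read 0x3F idx=5: raw=0x40007 flags P=1 W=1 U=1 S=0
  [2] read 0x40 idx=7: raw=0x43007 flags P=1 W=1 U=1 S=0
  [3] read 0x43 idx=13: raw=0x44007 flags P=1 W=1 U=1 S=0
  ✓ 0x44812  — 4 lookups
#1 VA=0x881C260FE12 (r,kernel):
  [0] read 0x3B idx=17: raw=0x48007 flags P=1 W=1 U=1 S=0
  [1] read 0x48 idx=7: raw=0x4C007 flags P=1 W=1 U=1 S=0
  [2] read 0x4C idx=19: raw=0x4D007 flags P=1 W=1 U=1 S=0
  [3] read 0x4D idx=15: raw=0x50007 flags P=1 W=1 U=1 S=0
  ✓ 0x50E12  — 4 lookups
#2 VA=0xD81C3804BC1 (r,kernel):
  [0] read 0x3B idx=27: raw=0x54007 flags P=1 W=1 U=1 S=0
  [1] read 0x54 idx=7: raw=0x58007 flags P=1 W=1 U=1 S=0
  [2] read 0x58 idx=28: raw=0x5B007 flags P=1 W=1 U=1 S=0
  [3] read 0x5B idx=4: raw=0x5F007 flags P=1 W=1 U=1 S=0
  ✓ 0x5FBC1  — 4 lookups

Access #2 PA: 0x5FBC1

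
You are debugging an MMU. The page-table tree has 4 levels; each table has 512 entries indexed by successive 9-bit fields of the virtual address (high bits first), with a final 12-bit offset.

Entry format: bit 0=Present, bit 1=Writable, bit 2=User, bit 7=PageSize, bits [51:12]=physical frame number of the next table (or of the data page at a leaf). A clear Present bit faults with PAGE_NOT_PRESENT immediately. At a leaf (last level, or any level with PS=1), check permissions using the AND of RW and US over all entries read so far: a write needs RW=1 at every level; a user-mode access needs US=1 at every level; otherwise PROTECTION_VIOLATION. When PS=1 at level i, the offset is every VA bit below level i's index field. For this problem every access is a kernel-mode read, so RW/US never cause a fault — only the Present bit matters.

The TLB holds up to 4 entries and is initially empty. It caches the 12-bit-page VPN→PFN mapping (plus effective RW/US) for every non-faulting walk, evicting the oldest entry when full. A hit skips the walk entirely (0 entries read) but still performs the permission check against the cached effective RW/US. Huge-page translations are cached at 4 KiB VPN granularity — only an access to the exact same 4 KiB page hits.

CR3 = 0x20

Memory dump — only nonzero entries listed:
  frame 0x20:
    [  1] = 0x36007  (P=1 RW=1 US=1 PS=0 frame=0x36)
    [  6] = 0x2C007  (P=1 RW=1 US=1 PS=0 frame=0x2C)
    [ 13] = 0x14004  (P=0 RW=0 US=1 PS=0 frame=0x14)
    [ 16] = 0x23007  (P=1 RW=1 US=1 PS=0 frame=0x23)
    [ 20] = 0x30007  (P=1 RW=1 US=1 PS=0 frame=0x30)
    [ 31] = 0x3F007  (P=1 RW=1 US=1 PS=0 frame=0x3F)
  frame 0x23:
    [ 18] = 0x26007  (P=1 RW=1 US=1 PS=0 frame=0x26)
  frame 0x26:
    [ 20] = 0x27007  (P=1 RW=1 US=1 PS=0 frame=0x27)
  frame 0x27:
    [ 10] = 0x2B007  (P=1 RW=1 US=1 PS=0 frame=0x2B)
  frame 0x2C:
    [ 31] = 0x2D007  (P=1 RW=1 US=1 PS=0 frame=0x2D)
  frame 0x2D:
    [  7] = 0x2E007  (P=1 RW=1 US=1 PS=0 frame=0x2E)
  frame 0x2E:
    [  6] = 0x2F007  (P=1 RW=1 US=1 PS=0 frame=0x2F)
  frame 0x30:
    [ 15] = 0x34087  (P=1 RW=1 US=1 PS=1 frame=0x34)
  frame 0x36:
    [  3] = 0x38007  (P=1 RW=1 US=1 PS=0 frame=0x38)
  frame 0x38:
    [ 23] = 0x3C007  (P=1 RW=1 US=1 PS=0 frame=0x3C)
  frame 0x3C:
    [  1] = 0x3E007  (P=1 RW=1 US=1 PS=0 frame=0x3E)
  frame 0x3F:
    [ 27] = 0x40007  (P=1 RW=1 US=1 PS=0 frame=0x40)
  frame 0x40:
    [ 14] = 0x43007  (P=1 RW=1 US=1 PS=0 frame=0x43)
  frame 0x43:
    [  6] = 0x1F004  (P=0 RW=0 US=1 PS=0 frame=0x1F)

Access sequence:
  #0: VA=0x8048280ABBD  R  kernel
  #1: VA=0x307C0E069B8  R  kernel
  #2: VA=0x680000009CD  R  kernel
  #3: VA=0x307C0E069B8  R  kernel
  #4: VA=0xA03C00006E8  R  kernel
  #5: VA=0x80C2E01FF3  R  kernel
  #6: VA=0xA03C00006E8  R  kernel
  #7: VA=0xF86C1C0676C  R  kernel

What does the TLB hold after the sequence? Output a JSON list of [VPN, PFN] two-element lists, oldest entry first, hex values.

Trace:
#0 VA=0x8048280ABBD (r,kernel):
  L0: frame=0x20 idx=16 entry=0x23007 [P=1 RW=1 US=1 PS=0]
  L1: frame=0x23 idx=18 entry=0x26007 [P=1 RW=1 US=1 PS=0]
  L2: frame=0x26 idx=20 entry=0x27007 [P=1 RW=1 US=1 PS=0]
  L3: frame=0x27 idx=10 entry=0x2B007 [P=1 RW=1 US=1 PS=0]
  ⇒ phys 0x2BBBD  [4 reads]
#1 VA=0x307C0E069B8 (r,kernel):
  L0: frame=0x20 idx=6 entry=0x2C007 [P=1 RW=1 US=1 PS=0]
  L1: frame=0x2C idx=31 entry=0x2D007 [P=1 RW=1 US=1 PS=0]
  L2: frame=0x2D idx=7 entry=0x2E007 [P=1 RW=1 US=1 PS=0]
  L3: frame=0x2E idx=6 entry=0x2F007 [P=1 RW=1 US=1 PS=0]
  ⇒ phys 0x2F9B8  [4 reads]
#2 VA=0x680000009CD (r,kernel):
  L0: frame=0x20 idx=13 entry=0x14004 [P=0 RW=0 US=1 PS=0]
  ⇒ fault: PAGE_NOT_PRESENT  — 1 lookups
#3 VA=0x307C0E069B8 (r,kernel):
  TLB hit vpn=0x307C0E06 → PA=0x2F9B8
#4 VA=0xA03C00006E8 (r,kernel):
  L0: frame=0x20 idx=20 entry=0x30007 [P=1 RW=1 US=1 PS=0]
  L1: frame=0x30 idx=15 entry=0x34087 [P=1 RW=1 US=1 PS=1]
  ⇒ phys 0x346E8 (huge @L1)  [2 reads]
#5 VA=0x80C2E01FF3 (r,kernel):
  L0: frame=0x20 idx=1 entry=0x36007 [P=1 RW=1 US=1 PS=0]
  L1: frame=0x36 idx=3 entry=0x38007 [P=1 RW=1 US=1 PS=0]
  L2: frame=0x38 idx=23 entry=0x3C007 [P=1 RW=1 US=1 PS=0]
  L3: frame=0x3C idx=1 entry=0x3E007 [P=1 RW=1 US=1 PS=0]
  ⇒ phys 0x3EFF3  [4 reads]
#6 VA=0xA03C00006E8 (r,kernel):
  TLB hit vpn=0xA03C0000 → PA=0x346E8
#7 VA=0xF86C1C0676C (r,kernel):
  L0: frame=0x20 idx=31 entry=0x3F007 [P=1 RW=1 US=1 PS=0]
  L1: frame=0x3F idx=27 entry=0x40007 [P=1 RW=1 US=1 PS=0]
  L2: frame=0x40 idx=14 entry=0x43007 [P=1 RW=1 US=1 PS=0]
  L3: frame=0x43 idx=6 entry=0x1F004 [P=0 RW=0 US=1 PS=0]
  ⇒ fault: PAGE_NOT_PRESENT  — 4 lookups

TLB: [["0x8048280A", "0x2B"], ["0x307C0E06", "0x2F"], ["0xA03C0000", "0x34"], ["0x80C2E01", "0x3E"]]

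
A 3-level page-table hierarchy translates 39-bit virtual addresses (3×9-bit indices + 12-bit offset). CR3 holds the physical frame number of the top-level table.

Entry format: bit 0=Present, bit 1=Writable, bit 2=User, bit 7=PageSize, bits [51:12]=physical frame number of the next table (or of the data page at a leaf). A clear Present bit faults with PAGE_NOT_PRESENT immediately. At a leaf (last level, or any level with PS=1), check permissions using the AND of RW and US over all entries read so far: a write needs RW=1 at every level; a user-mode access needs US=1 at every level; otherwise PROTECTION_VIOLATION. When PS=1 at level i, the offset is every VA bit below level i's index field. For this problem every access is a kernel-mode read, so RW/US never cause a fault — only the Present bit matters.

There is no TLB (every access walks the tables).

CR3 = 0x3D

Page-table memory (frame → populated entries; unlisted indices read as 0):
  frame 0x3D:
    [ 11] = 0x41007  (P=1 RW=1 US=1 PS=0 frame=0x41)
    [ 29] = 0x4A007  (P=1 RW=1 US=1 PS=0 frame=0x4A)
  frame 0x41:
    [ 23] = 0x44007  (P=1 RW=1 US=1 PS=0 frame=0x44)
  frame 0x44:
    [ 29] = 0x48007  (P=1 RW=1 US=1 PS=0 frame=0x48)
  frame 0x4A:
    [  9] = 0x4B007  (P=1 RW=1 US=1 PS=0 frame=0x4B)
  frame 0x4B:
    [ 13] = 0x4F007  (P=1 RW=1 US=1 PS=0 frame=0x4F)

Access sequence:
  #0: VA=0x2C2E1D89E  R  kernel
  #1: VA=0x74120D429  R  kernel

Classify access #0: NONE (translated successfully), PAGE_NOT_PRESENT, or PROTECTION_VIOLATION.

Per-access translation:
#0 VA=0x2C2E1D89E (r,kernel):
  [0] read 0x3D idx=11: raw=0x41007 flags P=1 W=1 U=1 S=0
  [1] read 0x41 idx=23: raw=0x44007 flags P=1 W=1 U=1 S=0
  [2] read 0x44 idx=29: raw=0x48007 flags P=1 W=1 U=1 S=0
  → PA=0x4889E  (3 entries read)
#1 VA=0x74120D429 (r,kernel):
  [0] read 0x3D idx=29: raw=0x4A007 flags P=1 W=1 U=1 S=0
  [1] read 0x4A idx=9: raw=0x4B007 flags P=1 W=1 U=1 S=0
  [2] read 0x4B idx=13: raw=0x4F007 flags P=1 W=1 U=1 S=0
  → PA=0x4F429  (3 entries read)

Access #0 fault: NONE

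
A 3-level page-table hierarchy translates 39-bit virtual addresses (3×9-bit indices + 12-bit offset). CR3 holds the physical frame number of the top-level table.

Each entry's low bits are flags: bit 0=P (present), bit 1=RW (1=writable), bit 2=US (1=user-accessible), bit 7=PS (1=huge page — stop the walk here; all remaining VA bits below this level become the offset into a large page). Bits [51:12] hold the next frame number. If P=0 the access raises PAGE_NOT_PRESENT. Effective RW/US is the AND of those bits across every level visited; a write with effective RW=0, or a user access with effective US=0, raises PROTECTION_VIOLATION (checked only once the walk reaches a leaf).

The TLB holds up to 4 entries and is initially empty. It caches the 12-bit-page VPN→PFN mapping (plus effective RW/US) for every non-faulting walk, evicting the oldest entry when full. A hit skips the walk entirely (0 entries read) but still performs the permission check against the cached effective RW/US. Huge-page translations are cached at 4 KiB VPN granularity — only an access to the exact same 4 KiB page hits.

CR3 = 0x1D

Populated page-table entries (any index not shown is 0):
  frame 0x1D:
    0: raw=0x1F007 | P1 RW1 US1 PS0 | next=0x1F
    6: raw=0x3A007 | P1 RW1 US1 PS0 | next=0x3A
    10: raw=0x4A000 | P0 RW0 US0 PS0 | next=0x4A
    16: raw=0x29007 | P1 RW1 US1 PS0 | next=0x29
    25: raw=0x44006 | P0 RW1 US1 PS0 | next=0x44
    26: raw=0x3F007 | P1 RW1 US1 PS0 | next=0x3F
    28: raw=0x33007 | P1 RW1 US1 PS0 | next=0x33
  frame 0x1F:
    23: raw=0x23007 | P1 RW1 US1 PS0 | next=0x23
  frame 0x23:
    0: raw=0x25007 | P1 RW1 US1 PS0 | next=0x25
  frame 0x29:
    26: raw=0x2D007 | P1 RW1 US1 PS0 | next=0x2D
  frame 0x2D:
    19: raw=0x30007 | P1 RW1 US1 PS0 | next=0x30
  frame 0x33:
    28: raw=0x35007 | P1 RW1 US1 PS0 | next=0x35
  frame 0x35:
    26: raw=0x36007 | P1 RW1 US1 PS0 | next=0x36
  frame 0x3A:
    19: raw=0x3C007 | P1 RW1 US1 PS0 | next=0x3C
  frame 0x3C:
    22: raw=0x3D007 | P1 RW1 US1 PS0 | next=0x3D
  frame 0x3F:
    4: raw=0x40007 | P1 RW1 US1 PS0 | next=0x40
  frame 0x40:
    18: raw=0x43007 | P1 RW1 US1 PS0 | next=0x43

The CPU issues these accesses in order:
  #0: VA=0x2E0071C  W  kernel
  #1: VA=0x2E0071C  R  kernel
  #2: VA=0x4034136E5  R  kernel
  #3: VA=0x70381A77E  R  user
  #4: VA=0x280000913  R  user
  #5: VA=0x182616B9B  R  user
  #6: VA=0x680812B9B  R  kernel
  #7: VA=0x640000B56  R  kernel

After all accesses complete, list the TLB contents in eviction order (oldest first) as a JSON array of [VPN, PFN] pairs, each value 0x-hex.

Walk each access:
#0 VA=0x2E0071C (w,kernel):
  lvl0: tbl 0x1D, slot 0 ⇒ 0x1F007 (P1/RW1/US1/PS0)
  lvl1: tbl 0x1F, slot 23 ⇒ 0x23007 (P1/RW1/US1/PS0)
  lvl2: tbl 0x23, slot 0 ⇒ 0x25007 (P1/RW1/US1/PS0)
  → PA=0x2571C  (3 entries read)
#1 VA=0x2E0071C (r,kernel):
  TLB hit vpn=0x2E00 → PA=0x2571C
#2 VA=0x4034136E5 (r,kernel):
  lvl0: tbl 0x1D, slot 16 ⇒ 0x29007 (P1/RW1/US1/PS0)
  lvl1: tbl 0x29, slot 26 ⇒ 0x2D007 (P1/RW1/US1/PS0)
  lvl2: tbl 0x2D, slot 19 ⇒ 0x30007 (P1/RW1/US1/PS0)
  → PA=0x306E5  (3 entries read)
#3 VA=0x70381A77E (r,user):
  lvl0: tbl 0x1D, slot 28 ⇒ 0x33007 (P1/RW1/US1/PS0)
  lvl1: tbl 0x33, slot 28 ⇒ 0x35007 (P1/RW1/US1/PS0)
  lvl2: tbl 0x35, slot 26 ⇒ 0x36007 (P1/RW1/US1/PS0)
  → PA=0x3677E  (3 entries read)
#4 VA=0x280000913 (r,user):
  lvl0: tbl 0x1D, slot 10 ⇒ 0x4A000 (P0/RW0/US0/PS0)
  → PAGE_NOT_PRESENT  (1 entries read)
#5 VA=0x182616B9B (r,user):
  lvl0: tbl 0x1D, slot 6 ⇒ 0x3A007 (P1/RW1/US1/PS0)
  lvl1: tbl 0x3A, slot 19 ⇒ 0x3C007 (P1/RW1/US1/PS0)
  lvl2: tbl 0x3C, slot 22 ⇒ 0x3D007 (P1/RW1/US1/PS0)
  → PA=0x3DB9B  (3 entries read)
#6 VA=0x680812B9B (r,kernel):
  lvl0: tbl 0x1D, slot 26 ⇒ 0x3F007 (P1/RW1/US1/PS0)
  lvl1: tbl 0x3F, slot 4 ⇒ 0x40007 (P1/RW1/US1/PS0)
  lvl2: tbl 0x40, slot 18 ⇒ 0x43007 (P1/RW1/US1/PS0)
  → PA=0x43B9B  (3 entries read)
#7 VA=0x640000B56 (r,kernel):
  lvl0: tbl 0x1D, slot 25 ⇒ 0x44006 (P0/RW1/US1/PS0)
  → PAGE_NOT_PRESENT  (1 entries read)

TLB: [["0x403413", "0x30"], ["0x70381A", "0x36"], ["0x182616", "0x3D"], ["0x680812", "0x43"]]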